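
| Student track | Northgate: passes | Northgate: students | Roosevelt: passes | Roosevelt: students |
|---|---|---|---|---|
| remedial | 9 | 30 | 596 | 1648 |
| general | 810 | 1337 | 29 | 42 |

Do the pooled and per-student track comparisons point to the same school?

No

Remedial: Northgate 9/30 = 30.0%, Roosevelt 596/1648 = 36.2% → Roosevelt
General: Northgate 810/1337 = 60.6%, Roosevelt 29/42 = 69.0% → Roosevelt
Overall: Northgate 819/1367 = 59.9%, Roosevelt 625/1690 = 37.0% → Northgate
Roosevelt wins each student group but Northgate wins overall — the comparison reverses. Roosevelt's students skew toward remedial, which has a lower base rate.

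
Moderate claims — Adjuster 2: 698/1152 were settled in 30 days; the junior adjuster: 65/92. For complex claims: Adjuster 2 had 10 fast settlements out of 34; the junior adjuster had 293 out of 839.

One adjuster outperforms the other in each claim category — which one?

Moderate: Adjuster 2 698/1152 = 60.6%, the junior adjuster 65/92 = 70.7% → the junior adjuster
Complex: Adjuster 2 10/34 = 29.4%, the junior adjuster 293/839 = 34.9% → the junior adjuster
The junior adjuster has the higher rate in both groups.

the junior adjuster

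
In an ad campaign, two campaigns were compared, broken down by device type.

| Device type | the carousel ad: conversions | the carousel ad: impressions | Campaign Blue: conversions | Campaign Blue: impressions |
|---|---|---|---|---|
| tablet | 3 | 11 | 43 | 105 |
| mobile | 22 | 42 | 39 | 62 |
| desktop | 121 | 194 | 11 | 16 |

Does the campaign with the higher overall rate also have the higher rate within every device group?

No

Tablet: the carousel ad 3/11 = 27.3%, Campaign Blue 43/105 = 41.0% → Campaign Blue
Mobile: the carousel ad 22/42 = 52.4%, Campaign Blue 39/62 = 62.9% → Campaign Blue
Desktop: the carousel ad 121/194 = 62.4%, Campaign Blue 11/16 = 68.8% → Campaign Blue
Overall: the carousel ad 146/247 = 59.1%, Campaign Blue 93/183 = 50.8% → the carousel ad
Campaign Blue wins each device group but the carousel ad wins overall — the comparison reverses. Campaign Blue's impressions skew toward tablet, which has a lower base rate.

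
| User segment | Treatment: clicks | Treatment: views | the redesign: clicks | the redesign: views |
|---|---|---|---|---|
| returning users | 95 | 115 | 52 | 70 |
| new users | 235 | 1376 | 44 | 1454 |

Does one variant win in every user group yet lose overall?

No

Returning users: Treatment 95/115 = 82.6%, the redesign 52/70 = 74.3% → Treatment
New users: Treatment 235/1376 = 17.1%, the redesign 44/1454 = 3.0% → Treatment
Overall: Treatment 330/1491 = 22.1%, the redesign 96/1524 = 6.3% → Treatment
Treatment wins overall and in every user group — no reversal.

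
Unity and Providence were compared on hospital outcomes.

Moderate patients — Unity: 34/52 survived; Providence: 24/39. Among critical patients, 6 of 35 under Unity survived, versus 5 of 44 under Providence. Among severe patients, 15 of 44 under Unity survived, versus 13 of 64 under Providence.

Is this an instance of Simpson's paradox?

No

Moderate: Unity 34/52 = 65.4%, Providence 24/39 = 61.5% → Unity
Critical: Unity 6/35 = 17.1%, Providence 5/44 = 11.4% → Unity
Severe: Unity 15/44 = 34.1%, Providence 13/64 = 20.3% → Unity
Overall: Unity 55/131 = 42.0%, Providence 42/147 = 28.6% → Unity
Unity wins overall and in every case group — no reversal.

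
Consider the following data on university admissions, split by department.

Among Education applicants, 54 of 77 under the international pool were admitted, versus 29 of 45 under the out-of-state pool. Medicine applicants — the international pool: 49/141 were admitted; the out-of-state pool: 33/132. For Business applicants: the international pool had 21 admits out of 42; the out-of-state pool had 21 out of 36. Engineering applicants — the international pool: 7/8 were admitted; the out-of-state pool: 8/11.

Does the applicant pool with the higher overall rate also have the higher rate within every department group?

No

Education: the international pool 54/77 = 70.1%, the out-of-state pool 29/45 = 64.4% → the international pool
Medicine: the international pool 49/141 = 34.8%, the out-of-state pool 33/132 = 25.0% → the international pool
Business: the international pool 21/42 = 50.0%, the out-of-state pool 21/36 = 58.3% → the out-of-state pool
Engineering: the international pool 7/8 = 87.5%, the out-of-state pool 8/11 = 72.7% → the international pool
Overall: the international pool 131/268 = 48.9%, the out-of-state pool 91/224 = 40.6% → the international pool
Neither sweeps: the international pool wins 3 of 4 groups, the out-of-state pool wins 1. The international pool wins overall but not every group — no Simpson reversal.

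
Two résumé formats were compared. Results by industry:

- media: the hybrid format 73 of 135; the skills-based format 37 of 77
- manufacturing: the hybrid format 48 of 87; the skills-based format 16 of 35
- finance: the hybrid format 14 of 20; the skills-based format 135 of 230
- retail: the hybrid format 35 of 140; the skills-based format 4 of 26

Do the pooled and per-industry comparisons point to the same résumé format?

No

Media: the hybrid format 73/135 = 54.1%, the skills-based format 37/77 = 48.1% → the hybrid format
Manufacturing: the hybrid format 48/87 = 55.2%, the skills-based format 16/35 = 45.7% → the hybrid format
Finance: the hybrid format 14/20 = 70.0%, the skills-based format 135/230 = 58.7% → the hybrid format
Retail: the hybrid format 35/140 = 25.0%, the skills-based format 4/26 = 15.4% → the hybrid format
Overall: the hybrid format 170/382 = 44.5%, the skills-based format 192/368 = 52.2% → the skills-based format
The hybrid format wins each industry group but the skills-based format wins overall — the comparison reverses. The hybrid format's applications skew toward retail, which has a lower base rate.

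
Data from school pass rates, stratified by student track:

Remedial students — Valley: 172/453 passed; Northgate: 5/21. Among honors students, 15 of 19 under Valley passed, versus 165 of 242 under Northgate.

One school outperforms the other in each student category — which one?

Valley

Remedial: Valley 172/453 = 38.0%, Northgate 5/21 = 23.8% → Valley
Honors: Valley 15/19 = 78.9%, Northgate 165/242 = 68.2% → Valley
Valley has the higher rate in both groups.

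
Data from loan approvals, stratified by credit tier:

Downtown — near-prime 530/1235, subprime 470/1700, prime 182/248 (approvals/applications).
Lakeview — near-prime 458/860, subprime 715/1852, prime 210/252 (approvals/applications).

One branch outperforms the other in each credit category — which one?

Near-prime: Downtown 530/1235 = 42.9%, Lakeview 458/860 = 53.3% → Lakeview
Subprime: Downtown 470/1700 = 27.6%, Lakeview 715/1852 = 38.6% → Lakeview
Prime: Downtown 182/248 = 73.4%, Lakeview 210/252 = 83.3% → Lakeview
Lakeview has the higher rate in all 3 groups.

Lakeview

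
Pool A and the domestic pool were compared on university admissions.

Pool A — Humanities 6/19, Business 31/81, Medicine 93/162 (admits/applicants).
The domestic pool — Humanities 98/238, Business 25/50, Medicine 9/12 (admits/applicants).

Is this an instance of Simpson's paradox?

Yes

Humanities: Pool A 6/19 = 31.6%, the domestic pool 98/238 = 41.2% → the domestic pool
Business: Pool A 31/81 = 38.3%, the domestic pool 25/50 = 50.0% → the domestic pool
Medicine: Pool A 93/162 = 57.4%, the domestic pool 9/12 = 75.0% → the domestic pool
Overall: Pool A 130/262 = 49.6%, the domestic pool 132/300 = 44.0% → Pool A
The domestic pool wins each department group but Pool A wins overall — the comparison reverses. The domestic pool's applicants skew toward Humanities, which has a lower base rate.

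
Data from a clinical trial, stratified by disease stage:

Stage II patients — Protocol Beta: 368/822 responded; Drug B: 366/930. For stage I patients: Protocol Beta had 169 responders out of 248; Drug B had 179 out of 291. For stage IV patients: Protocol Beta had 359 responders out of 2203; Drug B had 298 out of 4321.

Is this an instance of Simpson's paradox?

Stage II: Protocol Beta 368/822 = 44.8%, Drug B 366/930 = 39.4% → Protocol Beta
Stage I: Protocol Beta 169/248 = 68.1%, Drug B 179/291 = 61.5% → Protocol Beta
Stage IV: Protocol Beta 359/2203 = 16.3%, Drug B 298/4321 = 6.9% → Protocol Beta
Overall: Protocol Beta 896/3273 = 27.4%, Drug B 843/5542 = 15.2% → Protocol Beta
Protocol Beta wins overall and in every disease group — no reversal.

No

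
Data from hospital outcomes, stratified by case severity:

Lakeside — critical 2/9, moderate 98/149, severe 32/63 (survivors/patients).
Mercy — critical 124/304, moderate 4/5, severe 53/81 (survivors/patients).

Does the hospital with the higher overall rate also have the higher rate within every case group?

No

Critical: Lakeside 2/9 = 22.2%, Mercy 124/304 = 40.8% → Mercy
Moderate: Lakeside 98/149 = 65.8%, Mercy 4/5 = 80.0% → Mercy
Severe: Lakeside 32/63 = 50.8%, Mercy 53/81 = 65.4% → Mercy
Overall: Lakeside 132/221 = 59.7%, Mercy 181/390 = 46.4% → Lakeside
Mercy wins each case group but Lakeside wins overall — the comparison reverses. Mercy's patients skew toward critical, which has a lower base rate.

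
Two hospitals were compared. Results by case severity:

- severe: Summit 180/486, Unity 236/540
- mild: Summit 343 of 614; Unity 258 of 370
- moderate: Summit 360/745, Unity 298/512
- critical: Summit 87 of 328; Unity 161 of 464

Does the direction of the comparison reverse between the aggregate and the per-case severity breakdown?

Severe: Summit 180/486 = 37.0%, Unity 236/540 = 43.7% → Unity
Mild: Summit 343/614 = 55.9%, Unity 258/370 = 69.7% → Unity
Moderate: Summit 360/745 = 48.3%, Unity 298/512 = 58.2% → Unity
Critical: Summit 87/328 = 26.5%, Unity 161/464 = 34.7% → Unity
Overall: Summit 970/2173 = 44.6%, Unity 953/1886 = 50.5% → Unity
Unity wins overall and in every case group — no reversal.

No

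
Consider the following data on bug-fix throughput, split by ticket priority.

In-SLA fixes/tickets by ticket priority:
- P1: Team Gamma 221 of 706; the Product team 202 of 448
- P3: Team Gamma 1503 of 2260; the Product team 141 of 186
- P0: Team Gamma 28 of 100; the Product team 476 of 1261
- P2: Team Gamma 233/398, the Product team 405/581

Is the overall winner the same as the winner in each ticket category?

P1: Team Gamma 221/706 = 31.3%, the Product team 202/448 = 45.1% → the Product team
P3: Team Gamma 1503/2260 = 66.5%, the Product team 141/186 = 75.8% → the Product team
P0: Team Gamma 28/100 = 28.0%, the Product team 476/1261 = 37.7% → the Product team
P2: Team Gamma 233/398 = 58.5%, the Product team 405/581 = 69.7% → the Product team
Overall: Team Gamma 1985/3464 = 57.3%, the Product team 1224/2476 = 49.4% → Team Gamma
The Product team wins each ticket group but Team Gamma wins overall — the comparison reverses. The Product team's tickets skew toward P0, which has a lower base rate.

No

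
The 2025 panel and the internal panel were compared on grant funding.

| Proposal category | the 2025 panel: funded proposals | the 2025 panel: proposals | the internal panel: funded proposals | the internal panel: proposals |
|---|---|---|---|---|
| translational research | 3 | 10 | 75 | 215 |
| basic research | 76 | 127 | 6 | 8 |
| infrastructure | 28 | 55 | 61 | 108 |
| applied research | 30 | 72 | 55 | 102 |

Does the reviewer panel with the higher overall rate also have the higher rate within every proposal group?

No

Translational research: the 2025 panel 3/10 = 30.0%, the internal panel 75/215 = 34.9% → the internal panel
Basic research: the 2025 panel 76/127 = 59.8%, the internal panel 6/8 = 75.0% → the internal panel
Infrastructure: the 2025 panel 28/55 = 50.9%, the internal panel 61/108 = 56.5% → the internal panel
Applied research: the 2025 panel 30/72 = 41.7%, the internal panel 55/102 = 53.9% → the internal panel
Overall: the 2025 panel 137/264 = 51.9%, the internal panel 197/433 = 45.5% → the 2025 panel
The internal panel wins each proposal group but the 2025 panel wins overall — the comparison reverses. The internal panel's proposals skew toward translational research, which has a lower base rate.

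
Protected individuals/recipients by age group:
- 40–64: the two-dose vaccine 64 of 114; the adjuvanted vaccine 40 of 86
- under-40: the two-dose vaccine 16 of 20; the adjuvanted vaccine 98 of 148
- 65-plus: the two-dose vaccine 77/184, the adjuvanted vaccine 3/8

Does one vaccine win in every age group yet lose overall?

Yes

40–64: the two-dose vaccine 64/114 = 56.1%, the adjuvanted vaccine 40/86 = 46.5% → the two-dose vaccine
Under-40: the two-dose vaccine 16/20 = 80.0%, the adjuvanted vaccine 98/148 = 66.2% → the two-dose vaccine
65-plus: the two-dose vaccine 77/184 = 41.8%, the adjuvanted vaccine 3/8 = 37.5% → the two-dose vaccine
Overall: the two-dose vaccine 157/318 = 49.4%, the adjuvanted vaccine 141/242 = 58.3% → the adjuvanted vaccine
The two-dose vaccine wins each age group but the adjuvanted vaccine wins overall — the comparison reverses. The two-dose vaccine's recipients skew toward 65-plus, which has a lower base rate.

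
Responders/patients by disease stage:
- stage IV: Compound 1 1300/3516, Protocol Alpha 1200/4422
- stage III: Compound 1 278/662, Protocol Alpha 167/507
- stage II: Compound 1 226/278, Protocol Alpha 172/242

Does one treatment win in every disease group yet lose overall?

No

Stage IV: Compound 1 1300/3516 = 37.0%, Protocol Alpha 1200/4422 = 27.1% → Compound 1
Stage III: Compound 1 278/662 = 42.0%, Protocol Alpha 167/507 = 32.9% → Compound 1
Stage II: Compound 1 226/278 = 81.3%, Protocol Alpha 172/242 = 71.1% → Compound 1
Overall: Compound 1 1804/4456 = 40.5%, Protocol Alpha 1539/5171 = 29.8% → Compound 1
Compound 1 wins overall and in every disease group — no reversal.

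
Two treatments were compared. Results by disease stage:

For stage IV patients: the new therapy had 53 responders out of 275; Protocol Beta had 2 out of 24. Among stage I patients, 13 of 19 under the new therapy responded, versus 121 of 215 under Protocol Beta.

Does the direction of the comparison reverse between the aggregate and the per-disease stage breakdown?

Yes

Stage IV: the new therapy 53/275 = 19.3%, Protocol Beta 2/24 = 8.3% → the new therapy
Stage I: the new therapy 13/19 = 68.4%, Protocol Beta 121/215 = 56.3% → the new therapy
Overall: the new therapy 66/294 = 22.4%, Protocol Beta 123/239 = 51.5% → Protocol Beta
The new therapy wins each disease group but Protocol Beta wins overall — the comparison reverses. The new therapy's patients skew toward stage IV, which has a lower base rate.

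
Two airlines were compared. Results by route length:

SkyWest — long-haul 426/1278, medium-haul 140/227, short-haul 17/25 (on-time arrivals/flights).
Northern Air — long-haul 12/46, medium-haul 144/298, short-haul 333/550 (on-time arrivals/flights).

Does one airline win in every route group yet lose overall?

Yes

Long-haul: SkyWest 426/1278 = 33.3%, Northern Air 12/46 = 26.1% → SkyWest
Medium-haul: SkyWest 140/227 = 61.7%, Northern Air 144/298 = 48.3% → SkyWest
Short-haul: SkyWest 17/25 = 68.0%, Northern Air 333/550 = 60.5% → SkyWest
Overall: SkyWest 583/1530 = 38.1%, Northern Air 489/894 = 54.7% → Northern Air
SkyWest wins each route group but Northern Air wins overall — the comparison reverses. SkyWest's flights skew toward long-haul, which has a lower base rate.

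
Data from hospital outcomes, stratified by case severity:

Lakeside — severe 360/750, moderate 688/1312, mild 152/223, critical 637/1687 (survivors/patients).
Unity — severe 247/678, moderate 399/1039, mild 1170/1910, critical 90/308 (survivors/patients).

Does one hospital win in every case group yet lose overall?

Severe: Lakeside 360/750 = 48.0%, Unity 247/678 = 36.4% → Lakeside
Moderate: Lakeside 688/1312 = 52.4%, Unity 399/1039 = 38.4% → Lakeside
Mild: Lakeside 152/223 = 68.2%, Unity 1170/1910 = 61.3% → Lakeside
Critical: Lakeside 637/1687 = 37.8%, Unity 90/308 = 29.2% → Lakeside
Overall: Lakeside 1837/3972 = 46.2%, Unity 1906/3935 = 48.4% → Unity
Lakeside wins each case group but Unity wins overall — the comparison reverses. Lakeside's patients skew toward critical, which has a lower base rate.

Yes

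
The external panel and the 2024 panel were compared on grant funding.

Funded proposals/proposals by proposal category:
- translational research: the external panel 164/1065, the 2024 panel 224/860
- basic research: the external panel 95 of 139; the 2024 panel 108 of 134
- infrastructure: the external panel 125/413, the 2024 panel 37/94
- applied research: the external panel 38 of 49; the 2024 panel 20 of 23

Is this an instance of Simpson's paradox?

Translational research: the external panel 164/1065 = 15.4%, the 2024 panel 224/860 = 26.0% → the 2024 panel
Basic research: the external panel 95/139 = 68.3%, the 2024 panel 108/134 = 80.6% → the 2024 panel
Infrastructure: the external panel 125/413 = 30.3%, the 2024 panel 37/94 = 39.4% → the 2024 panel
Applied research: the external panel 38/49 = 77.6%, the 2024 panel 20/23 = 87.0% → the 2024 panel
Overall: the external panel 422/1666 = 25.3%, the 2024 panel 389/1111 = 35.0% → the 2024 panel
The 2024 panel wins overall and in every proposal group — no reversal.

No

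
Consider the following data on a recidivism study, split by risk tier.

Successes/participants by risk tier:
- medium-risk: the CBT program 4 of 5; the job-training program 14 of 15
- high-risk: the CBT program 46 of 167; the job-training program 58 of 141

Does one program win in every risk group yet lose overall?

No

Medium-risk: the CBT program 4/5 = 80.0%, the job-training program 14/15 = 93.3% → the job-training program
High-risk: the CBT program 46/167 = 27.5%, the job-training program 58/141 = 41.1% → the job-training program
Overall: the CBT program 50/172 = 29.1%, the job-training program 72/156 = 46.2% → the job-training program
The job-training program wins overall and in every risk group — no reversal.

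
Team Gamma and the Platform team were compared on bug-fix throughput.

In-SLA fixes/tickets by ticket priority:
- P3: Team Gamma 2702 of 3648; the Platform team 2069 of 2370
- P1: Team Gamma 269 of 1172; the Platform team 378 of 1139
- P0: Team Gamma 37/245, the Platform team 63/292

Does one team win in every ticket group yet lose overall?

P3: Team Gamma 2702/3648 = 74.1%, the Platform team 2069/2370 = 87.3% → the Platform team
P1: Team Gamma 269/1172 = 23.0%, the Platform team 378/1139 = 33.2% → the Platform team
P0: Team Gamma 37/245 = 15.1%, the Platform team 63/292 = 21.6% → the Platform team
Overall: Team Gamma 3008/5065 = 59.4%, the Platform team 2510/3801 = 66.0% → the Platform team
The Platform team wins overall and in every ticket group — no reversal.

No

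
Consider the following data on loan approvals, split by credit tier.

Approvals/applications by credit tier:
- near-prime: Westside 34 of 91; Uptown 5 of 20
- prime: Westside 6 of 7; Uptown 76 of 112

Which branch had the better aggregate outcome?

Uptown

Near-prime: Westside 34/91 = 37.4%, Uptown 5/20 = 25.0% → Westside
Prime: Westside 6/7 = 85.7%, Uptown 76/112 = 67.9% → Westside
Overall: Westside 40/98 = 40.8%, Uptown 81/132 = 61.4% → Uptown
(Westside wins every credit group but Uptown wins overall — Westside's applications skew toward the low-rate near-prime group.)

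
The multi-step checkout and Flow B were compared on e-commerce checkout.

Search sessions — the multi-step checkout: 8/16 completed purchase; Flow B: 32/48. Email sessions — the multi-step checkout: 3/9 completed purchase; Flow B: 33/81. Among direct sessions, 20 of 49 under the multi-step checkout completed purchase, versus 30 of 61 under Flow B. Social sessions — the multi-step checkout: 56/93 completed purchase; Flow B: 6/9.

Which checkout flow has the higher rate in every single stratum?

Flow B

Search: the multi-step checkout 8/16 = 50.0%, Flow B 32/48 = 66.7% → Flow B
Email: the multi-step checkout 3/9 = 33.3%, Flow B 33/81 = 40.7% → Flow B
Direct: the multi-step checkout 20/49 = 40.8%, Flow B 30/61 = 49.2% → Flow B
Social: the multi-step checkout 56/93 = 60.2%, Flow B 6/9 = 66.7% → Flow B
Flow B has the higher rate in all 4 groups.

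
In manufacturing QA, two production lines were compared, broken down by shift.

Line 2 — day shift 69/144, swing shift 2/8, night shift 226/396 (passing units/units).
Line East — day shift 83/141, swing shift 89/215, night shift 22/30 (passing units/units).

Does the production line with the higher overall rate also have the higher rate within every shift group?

No

Day shift: Line 2 69/144 = 47.9%, Line East 83/141 = 58.9% → Line East
Swing shift: Line 2 2/8 = 25.0%, Line East 89/215 = 41.4% → Line East
Night shift: Line 2 226/396 = 57.1%, Line East 22/30 = 73.3% → Line East
Overall: Line 2 297/548 = 54.2%, Line East 194/386 = 50.3% → Line 2
Line East wins each shift group but Line 2 wins overall — the comparison reverses. Line East's units skew toward swing shift, which has a lower base rate.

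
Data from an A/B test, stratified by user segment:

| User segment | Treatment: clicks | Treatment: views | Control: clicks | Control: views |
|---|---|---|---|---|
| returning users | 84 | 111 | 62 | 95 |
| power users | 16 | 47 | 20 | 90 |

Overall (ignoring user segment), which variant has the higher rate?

Treatment

Returning users: Treatment 84/111 = 75.7%, Control 62/95 = 65.3% → Treatment
Power users: Treatment 16/47 = 34.0%, Control 20/90 = 22.2% → Treatment
Overall: Treatment 100/158 = 63.3%, Control 82/185 = 44.3% → Treatment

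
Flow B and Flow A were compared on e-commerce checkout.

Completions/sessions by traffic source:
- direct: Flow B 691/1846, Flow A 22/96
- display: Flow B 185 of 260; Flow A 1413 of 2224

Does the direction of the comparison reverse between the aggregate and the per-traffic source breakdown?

Yes

Direct: Flow B 691/1846 = 37.4%, Flow A 22/96 = 22.9% → Flow B
Display: Flow B 185/260 = 71.2%, Flow A 1413/2224 = 63.5% → Flow B
Overall: Flow B 876/2106 = 41.6%, Flow A 1435/2320 = 61.9% → Flow A
Flow B wins each traffic group but Flow A wins overall — the comparison reverses. Flow B's sessions skew toward direct, which has a lower base rate.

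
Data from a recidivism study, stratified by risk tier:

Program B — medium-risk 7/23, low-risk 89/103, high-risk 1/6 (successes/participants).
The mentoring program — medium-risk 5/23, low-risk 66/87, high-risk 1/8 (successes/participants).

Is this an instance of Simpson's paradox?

Medium-risk: Program B 7/23 = 30.4%, the mentoring program 5/23 = 21.7% → Program B
Low-risk: Program B 89/103 = 86.4%, the mentoring program 66/87 = 75.9% → Program B
High-risk: Program B 1/6 = 16.7%, the mentoring program 1/8 = 12.5% → Program B
Overall: Program B 97/132 = 73.5%, the mentoring program 72/118 = 61.0% → Program B
Program B wins overall and in every risk group — no reversal.

No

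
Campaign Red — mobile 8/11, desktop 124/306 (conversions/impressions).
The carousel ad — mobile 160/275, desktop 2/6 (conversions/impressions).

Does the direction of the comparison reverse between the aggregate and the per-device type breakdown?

Mobile: Campaign Red 8/11 = 72.7%, the carousel ad 160/275 = 58.2% → Campaign Red
Desktop: Campaign Red 124/306 = 40.5%, the carousel ad 2/6 = 33.3% → Campaign Red
Overall: Campaign Red 132/317 = 41.6%, the carousel ad 162/281 = 57.7% → the carousel ad
Campaign Red wins each device group but the carousel ad wins overall — the comparison reverses. Campaign Red's impressions skew toward desktop, which has a lower base rate.

Yes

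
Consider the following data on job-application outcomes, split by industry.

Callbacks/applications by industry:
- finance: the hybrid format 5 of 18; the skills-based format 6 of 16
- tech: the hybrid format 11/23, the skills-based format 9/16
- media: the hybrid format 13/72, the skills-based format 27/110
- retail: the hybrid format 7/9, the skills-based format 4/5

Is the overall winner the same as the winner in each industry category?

Yes

Finance: the hybrid format 5/18 = 27.8%, the skills-based format 6/16 = 37.5% → the skills-based format
Tech: the hybrid format 11/23 = 47.8%, the skills-based format 9/16 = 56.2% → the skills-based format
Media: the hybrid format 13/72 = 18.1%, the skills-based format 27/110 = 24.5% → the skills-based format
Retail: the hybrid format 7/9 = 77.8%, the skills-based format 4/5 = 80.0% → the skills-based format
Overall: the hybrid format 36/122 = 29.5%, the skills-based format 46/147 = 31.3% → the skills-based format
The skills-based format wins overall and in every industry group — no reversal.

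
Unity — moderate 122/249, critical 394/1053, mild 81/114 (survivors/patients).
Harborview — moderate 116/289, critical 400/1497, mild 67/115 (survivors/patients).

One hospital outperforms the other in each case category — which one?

Unity

Moderate: Unity 122/249 = 49.0%, Harborview 116/289 = 40.1% → Unity
Critical: Unity 394/1053 = 37.4%, Harborview 400/1497 = 26.7% → Unity
Mild: Unity 81/114 = 71.1%, Harborview 67/115 = 58.3% → Unity
Unity has the higher rate in all 3 groups.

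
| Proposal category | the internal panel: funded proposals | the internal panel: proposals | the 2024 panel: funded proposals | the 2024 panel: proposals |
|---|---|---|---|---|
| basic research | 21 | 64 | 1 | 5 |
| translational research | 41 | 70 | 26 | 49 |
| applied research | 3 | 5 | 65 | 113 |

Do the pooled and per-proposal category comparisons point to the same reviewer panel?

Basic research: the internal panel 21/64 = 32.8%, the 2024 panel 1/5 = 20.0% → the internal panel
Translational research: the internal panel 41/70 = 58.6%, the 2024 panel 26/49 = 53.1% → the internal panel
Applied research: the internal panel 3/5 = 60.0%, the 2024 panel 65/113 = 57.5% → the internal panel
Overall: the internal panel 65/139 = 46.8%, the 2024 panel 92/167 = 55.1% → the 2024 panel
The internal panel wins each proposal group but the 2024 panel wins overall — the comparison reverses. The internal panel's proposals skew toward basic research, which has a lower base rate.

No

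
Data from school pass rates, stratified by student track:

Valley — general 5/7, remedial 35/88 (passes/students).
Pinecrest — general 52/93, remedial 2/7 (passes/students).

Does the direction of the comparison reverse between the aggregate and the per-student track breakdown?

General: Valley 5/7 = 71.4%, Pinecrest 52/93 = 55.9% → Valley
Remedial: Valley 35/88 = 39.8%, Pinecrest 2/7 = 28.6% → Valley
Overall: Valley 40/95 = 42.1%, Pinecrest 54/100 = 54.0% → Pinecrest
Valley wins each student group but Pinecrest wins overall — the comparison reverses. Valley's students skew toward remedial, which has a lower base rate.

Yes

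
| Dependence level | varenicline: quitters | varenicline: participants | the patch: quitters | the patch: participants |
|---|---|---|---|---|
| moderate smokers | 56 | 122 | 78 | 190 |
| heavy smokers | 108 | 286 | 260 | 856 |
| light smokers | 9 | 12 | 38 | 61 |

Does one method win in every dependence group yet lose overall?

No

Moderate smokers: varenicline 56/122 = 45.9%, the patch 78/190 = 41.1% → varenicline
Heavy smokers: varenicline 108/286 = 37.8%, the patch 260/856 = 30.4% → varenicline
Light smokers: varenicline 9/12 = 75.0%, the patch 38/61 = 62.3% → varenicline
Overall: varenicline 173/420 = 41.2%, the patch 376/1107 = 34.0% → varenicline
Varenicline wins overall and in every dependence group — no reversal.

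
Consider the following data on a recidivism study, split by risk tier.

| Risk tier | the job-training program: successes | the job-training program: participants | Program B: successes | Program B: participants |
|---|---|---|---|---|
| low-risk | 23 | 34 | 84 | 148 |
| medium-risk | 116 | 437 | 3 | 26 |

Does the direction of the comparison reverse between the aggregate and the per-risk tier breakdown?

Low-risk: the job-training program 23/34 = 67.6%, Program B 84/148 = 56.8% → the job-training program
Medium-risk: the job-training program 116/437 = 26.5%, Program B 3/26 = 11.5% → the job-training program
Overall: the job-training program 139/471 = 29.5%, Program B 87/174 = 50.0% → Program B
The job-training program wins each risk group but Program B wins overall — the comparison reverses. The job-training program's participants skew toward medium-risk, which has a lower base rate.

Yes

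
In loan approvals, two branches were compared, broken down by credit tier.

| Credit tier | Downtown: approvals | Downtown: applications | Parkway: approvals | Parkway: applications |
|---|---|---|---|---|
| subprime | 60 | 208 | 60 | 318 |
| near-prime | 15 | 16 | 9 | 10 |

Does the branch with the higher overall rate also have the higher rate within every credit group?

Subprime: Downtown 60/208 = 28.8%, Parkway 60/318 = 18.9% → Downtown
Near-prime: Downtown 15/16 = 93.8%, Parkway 9/10 = 90.0% → Downtown
Overall: Downtown 75/224 = 33.5%, Parkway 69/328 = 21.0% → Downtown
Downtown wins overall and in every credit group — no reversal.

Yes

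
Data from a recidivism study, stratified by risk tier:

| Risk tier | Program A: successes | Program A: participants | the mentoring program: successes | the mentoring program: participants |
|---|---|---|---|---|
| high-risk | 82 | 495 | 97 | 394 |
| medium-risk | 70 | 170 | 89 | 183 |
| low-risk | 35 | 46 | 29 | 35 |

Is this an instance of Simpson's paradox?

No

High-risk: Program A 82/495 = 16.6%, the mentoring program 97/394 = 24.6% → the mentoring program
Medium-risk: Program A 70/170 = 41.2%, the mentoring program 89/183 = 48.6% → the mentoring program
Low-risk: Program A 35/46 = 76.1%, the mentoring program 29/35 = 82.9% → the mentoring program
Overall: Program A 187/711 = 26.3%, the mentoring program 215/612 = 35.1% → the mentoring program
The mentoring program wins overall and in every risk group — no reversal.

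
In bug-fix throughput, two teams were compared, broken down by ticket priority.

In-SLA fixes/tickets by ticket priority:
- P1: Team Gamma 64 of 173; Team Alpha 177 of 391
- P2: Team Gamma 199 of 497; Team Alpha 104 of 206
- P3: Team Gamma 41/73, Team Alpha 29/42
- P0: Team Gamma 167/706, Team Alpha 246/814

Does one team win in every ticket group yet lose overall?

P1: Team Gamma 64/173 = 37.0%, Team Alpha 177/391 = 45.3% → Team Alpha
P2: Team Gamma 199/497 = 40.0%, Team Alpha 104/206 = 50.5% → Team Alpha
P3: Team Gamma 41/73 = 56.2%, Team Alpha 29/42 = 69.0% → Team Alpha
P0: Team Gamma 167/706 = 23.7%, Team Alpha 246/814 = 30.2% → Team Alpha
Overall: Team Gamma 471/1449 = 32.5%, Team Alpha 556/1453 = 38.3% → Team Alpha
Team Alpha wins overall and in every ticket group — no reversal.

No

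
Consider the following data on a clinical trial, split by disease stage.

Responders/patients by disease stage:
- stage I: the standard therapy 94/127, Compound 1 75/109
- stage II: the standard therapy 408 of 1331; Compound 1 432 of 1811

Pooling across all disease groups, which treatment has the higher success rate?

the standard therapy

Stage I: the standard therapy 94/127 = 74.0%, Compound 1 75/109 = 68.8% → the standard therapy
Stage II: the standard therapy 408/1331 = 30.7%, Compound 1 432/1811 = 23.9% → the standard therapy
Overall: the standard therapy 502/1458 = 34.4%, Compound 1 507/1920 = 26.4% → the standard therapy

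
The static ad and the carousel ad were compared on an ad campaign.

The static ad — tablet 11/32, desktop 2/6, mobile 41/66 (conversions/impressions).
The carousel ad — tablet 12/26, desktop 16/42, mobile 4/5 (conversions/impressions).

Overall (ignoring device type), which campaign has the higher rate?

Tablet: the static ad 11/32 = 34.4%, the carousel ad 12/26 = 46.2% → the carousel ad
Desktop: the static ad 2/6 = 33.3%, the carousel ad 16/42 = 38.1% → the carousel ad
Mobile: the static ad 41/66 = 62.1%, the carousel ad 4/5 = 80.0% → the carousel ad
Overall: the static ad 54/104 = 51.9%, the carousel ad 32/73 = 43.8% → the static ad
(The carousel ad wins every device group but the static ad wins overall — the carousel ad's impressions skew toward the low-rate desktop group.)

the static ad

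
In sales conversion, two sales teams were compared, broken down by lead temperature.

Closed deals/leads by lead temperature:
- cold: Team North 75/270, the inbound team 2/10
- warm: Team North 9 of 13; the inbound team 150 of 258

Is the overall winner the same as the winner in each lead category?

Cold: Team North 75/270 = 27.8%, the inbound team 2/10 = 20.0% → Team North
Warm: Team North 9/13 = 69.2%, the inbound team 150/258 = 58.1% → Team North
Overall: Team North 84/283 = 29.7%, the inbound team 152/268 = 56.7% → the inbound team
Team North wins each lead group but the inbound team wins overall — the comparison reverses. Team North's leads skew toward cold, which has a lower base rate.

No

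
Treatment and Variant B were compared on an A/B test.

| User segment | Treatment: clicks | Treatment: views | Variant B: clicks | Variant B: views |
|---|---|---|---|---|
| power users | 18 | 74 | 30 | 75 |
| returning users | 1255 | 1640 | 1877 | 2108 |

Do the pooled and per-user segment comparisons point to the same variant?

Power users: Treatment 18/74 = 24.3%, Variant B 30/75 = 40.0% → Variant B
Returning users: Treatment 1255/1640 = 76.5%, Variant B 1877/2108 = 89.0% → Variant B
Overall: Treatment 1273/1714 = 74.3%, Variant B 1907/2183 = 87.4% → Variant B
Variant B wins overall and in every user group — no reversal.

Yes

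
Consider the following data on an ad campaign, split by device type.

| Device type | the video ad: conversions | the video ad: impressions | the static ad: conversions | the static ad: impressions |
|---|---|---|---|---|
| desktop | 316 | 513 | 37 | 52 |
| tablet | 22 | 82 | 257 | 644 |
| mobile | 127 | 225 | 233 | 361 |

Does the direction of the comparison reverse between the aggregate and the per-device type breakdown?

Desktop: the video ad 316/513 = 61.6%, the static ad 37/52 = 71.2% → the static ad
Tablet: the video ad 22/82 = 26.8%, the static ad 257/644 = 39.9% → the static ad
Mobile: the video ad 127/225 = 56.4%, the static ad 233/361 = 64.5% → the static ad
Overall: the video ad 465/820 = 56.7%, the static ad 527/1057 = 49.9% → the video ad
The static ad wins each device group but the video ad wins overall — the comparison reverses. The static ad's impressions skew toward tablet, which has a lower base rate.

Yes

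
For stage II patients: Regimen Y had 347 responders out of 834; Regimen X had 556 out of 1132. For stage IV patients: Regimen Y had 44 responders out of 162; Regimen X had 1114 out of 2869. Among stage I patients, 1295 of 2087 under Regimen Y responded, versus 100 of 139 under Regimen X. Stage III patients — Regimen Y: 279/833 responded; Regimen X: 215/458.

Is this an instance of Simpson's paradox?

Yes

Stage II: Regimen Y 347/834 = 41.6%, Regimen X 556/1132 = 49.1% → Regimen X
Stage IV: Regimen Y 44/162 = 27.2%, Regimen X 1114/2869 = 38.8% → Regimen X
Stage I: Regimen Y 1295/2087 = 62.1%, Regimen X 100/139 = 71.9% → Regimen X
Stage III: Regimen Y 279/833 = 33.5%, Regimen X 215/458 = 46.9% → Regimen X
Overall: Regimen Y 1965/3916 = 50.2%, Regimen X 1985/4598 = 43.2% → Regimen Y
Regimen X wins each disease group but Regimen Y wins overall — the comparison reverses. Regimen X's patients skew toward stage IV, which has a lower base rate.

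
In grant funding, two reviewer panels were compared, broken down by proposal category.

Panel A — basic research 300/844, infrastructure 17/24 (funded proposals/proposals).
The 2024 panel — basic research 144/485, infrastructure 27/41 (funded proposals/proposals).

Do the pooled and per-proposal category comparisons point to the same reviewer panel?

Basic research: Panel A 300/844 = 35.5%, the 2024 panel 144/485 = 29.7% → Panel A
Infrastructure: Panel A 17/24 = 70.8%, the 2024 panel 27/41 = 65.9% → Panel A
Overall: Panel A 317/868 = 36.5%, the 2024 panel 171/526 = 32.5% → Panel A
Panel A wins overall and in every proposal group — no reversal.

Yes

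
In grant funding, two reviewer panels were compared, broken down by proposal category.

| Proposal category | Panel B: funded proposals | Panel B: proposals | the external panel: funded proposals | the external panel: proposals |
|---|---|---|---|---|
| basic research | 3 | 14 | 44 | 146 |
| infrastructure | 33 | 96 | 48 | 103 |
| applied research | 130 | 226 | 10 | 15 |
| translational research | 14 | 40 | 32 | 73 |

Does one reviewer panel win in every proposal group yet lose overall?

Basic research: Panel B 3/14 = 21.4%, the external panel 44/146 = 30.1% → the external panel
Infrastructure: Panel B 33/96 = 34.4%, the external panel 48/103 = 46.6% → the external panel
Applied research: Panel B 130/226 = 57.5%, the external panel 10/15 = 66.7% → the external panel
Translational research: Panel B 14/40 = 35.0%, the external panel 32/73 = 43.8% → the external panel
Overall: Panel B 180/376 = 47.9%, the external panel 134/337 = 39.8% → Panel B
The external panel wins each proposal group but Panel B wins overall — the comparison reverses. The external panel's proposals skew toward basic research, which has a lower base rate.

Yes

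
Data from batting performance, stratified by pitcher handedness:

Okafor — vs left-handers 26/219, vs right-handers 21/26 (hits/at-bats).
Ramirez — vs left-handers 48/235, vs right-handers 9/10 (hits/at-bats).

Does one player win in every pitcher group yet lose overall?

Vs left-handers: Okafor 26/219 = 11.9%, Ramirez 48/235 = 20.4% → Ramirez
Vs right-handers: Okafor 21/26 = 80.8%, Ramirez 9/10 = 90.0% → Ramirez
Overall: Okafor 47/245 = 19.2%, Ramirez 57/245 = 23.3% → Ramirez
Ramirez wins overall and in every pitcher group — no reversal.

No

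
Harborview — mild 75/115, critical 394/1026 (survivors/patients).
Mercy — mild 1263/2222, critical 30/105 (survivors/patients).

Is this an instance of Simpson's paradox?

Mild: Harborview 75/115 = 65.2%, Mercy 1263/2222 = 56.8% → Harborview
Critical: Harborview 394/1026 = 38.4%, Mercy 30/105 = 28.6% → Harborview
Overall: Harborview 469/1141 = 41.1%, Mercy 1293/2327 = 55.6% → Mercy
Harborview wins each case group but Mercy wins overall — the comparison reverses. Harborview's patients skew toward critical, which has a lower base rate.

Yes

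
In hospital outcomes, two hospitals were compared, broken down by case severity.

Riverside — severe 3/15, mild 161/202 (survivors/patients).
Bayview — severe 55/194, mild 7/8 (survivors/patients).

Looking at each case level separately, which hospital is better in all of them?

Severe: Riverside 3/15 = 20.0%, Bayview 55/194 = 28.4% → Bayview
Mild: Riverside 161/202 = 79.7%, Bayview 7/8 = 87.5% → Bayview
Bayview has the higher rate in both groups.

Bayview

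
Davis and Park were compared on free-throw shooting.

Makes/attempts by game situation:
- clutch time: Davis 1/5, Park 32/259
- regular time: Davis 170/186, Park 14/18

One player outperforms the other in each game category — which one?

Clutch time: Davis 1/5 = 20.0%, Park 32/259 = 12.4% → Davis
Regular time: Davis 170/186 = 91.4%, Park 14/18 = 77.8% → Davis
Davis has the higher rate in both groups.

Davis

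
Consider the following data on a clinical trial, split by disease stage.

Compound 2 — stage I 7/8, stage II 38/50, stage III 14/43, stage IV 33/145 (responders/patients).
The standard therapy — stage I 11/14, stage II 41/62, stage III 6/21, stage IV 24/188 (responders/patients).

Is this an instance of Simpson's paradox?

No

Stage I: Compound 2 7/8 = 87.5%, the standard therapy 11/14 = 78.6% → Compound 2
Stage II: Compound 2 38/50 = 76.0%, the standard therapy 41/62 = 66.1% → Compound 2
Stage III: Compound 2 14/43 = 32.6%, the standard therapy 6/21 = 28.6% → Compound 2
Stage IV: Compound 2 33/145 = 22.8%, the standard therapy 24/188 = 12.8% → Compound 2
Overall: Compound 2 92/246 = 37.4%, the standard therapy 82/285 = 28.8% → Compound 2
Compound 2 wins overall and in every disease group — no reversal.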